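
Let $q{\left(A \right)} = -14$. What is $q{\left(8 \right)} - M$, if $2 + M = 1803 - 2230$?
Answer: $415$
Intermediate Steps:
$M = -429$ ($M = -2 + \left(1803 - 2230\right) = -2 - 427 = -429$)
$q{\left(8 \right)} - M = -14 - -429 = -14 + 429 = 415$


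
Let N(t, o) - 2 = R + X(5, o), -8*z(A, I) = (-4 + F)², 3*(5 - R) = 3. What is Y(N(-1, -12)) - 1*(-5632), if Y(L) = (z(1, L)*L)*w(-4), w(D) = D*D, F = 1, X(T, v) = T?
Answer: 5434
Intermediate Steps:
R = 4 (R = 5 - ⅓*3 = 5 - 1 = 4)
w(D) = D²
z(A, I) = -9/8 (z(A, I) = -(-4 + 1)²/8 = -⅛*(-3)² = -⅛*9 = -9/8)
N(t, o) = 11 (N(t, o) = 2 + (4 + 5) = 2 + 9 = 11)
Y(L) = -18*L (Y(L) = -9*L/8*(-4)² = -9*L/8*16 = -18*L)
Y(N(-1, -12)) - 1*(-5632) = -18*11 - 1*(-5632) = -198 + 5632 = 5434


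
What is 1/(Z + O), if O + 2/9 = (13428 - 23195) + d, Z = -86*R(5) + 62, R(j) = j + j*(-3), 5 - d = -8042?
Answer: -9/7184 ≈ -0.0012528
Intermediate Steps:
d = 8047 (d = 5 - 1*(-8042) = 5 + 8042 = 8047)
R(j) = -2*j (R(j) = j - 3*j = -2*j)
Z = 922 (Z = -(-172)*5 + 62 = -86*(-10) + 62 = 860 + 62 = 922)
O = -15482/9 (O = -2/9 + ((13428 - 23195) + 8047) = -2/9 + (-9767 + 8047) = -2/9 - 1720 = -15482/9 ≈ -1720.2)
1/(Z + O) = 1/(922 - 15482/9) = 1/(-7184/9) = -9/7184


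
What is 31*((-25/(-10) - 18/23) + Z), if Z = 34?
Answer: 50933/46 ≈ 1107.2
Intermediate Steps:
31*((-25/(-10) - 18/23) + Z) = 31*((-25/(-10) - 18/23) + 34) = 31*((-25*(-1/10) - 18*1/23) + 34) = 31*((5/2 - 18/23) + 34) = 31*(79/46 + 34) = 31*(1643/46) = 50933/46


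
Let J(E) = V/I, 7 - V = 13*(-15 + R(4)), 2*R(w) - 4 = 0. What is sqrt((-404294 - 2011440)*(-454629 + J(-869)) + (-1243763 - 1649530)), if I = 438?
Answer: 5*sqrt(2106943744044081)/219 ≈ 1.0480e+6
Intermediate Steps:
R(w) = 2 (R(w) = 2 + (1/2)*0 = 2 + 0 = 2)
V = 176 (V = 7 - 13*(-15 + 2) = 7 - 13*(-13) = 7 - 1*(-169) = 7 + 169 = 176)
J(E) = 88/219 (J(E) = 176/438 = 176*(1/438) = 88/219)
sqrt((-404294 - 2011440)*(-454629 + J(-869)) + (-1243763 - 1649530)) = sqrt((-404294 - 2011440)*(-454629 + 88/219) + (-1243763 - 1649530)) = sqrt(-2415734*(-99563663/219) - 2893293) = sqrt(240519325873642/219 - 2893293) = sqrt(240518692242475/219) = 5*sqrt(2106943744044081)/219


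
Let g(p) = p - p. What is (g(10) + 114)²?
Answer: 12996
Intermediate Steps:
g(p) = 0
(g(10) + 114)² = (0 + 114)² = 114² = 12996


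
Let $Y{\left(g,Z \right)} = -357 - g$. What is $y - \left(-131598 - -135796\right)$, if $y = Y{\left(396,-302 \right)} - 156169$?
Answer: $-161120$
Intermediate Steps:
$y = -156922$ ($y = \left(-357 - 396\right) - 156169 = -753 - 156169 = -156922$)
$y - \left(-131598 - -135796\right) = -156922 - \left(-131598 - -135796\right) = -156922 - \left(-131598 + 135796\right) = -156922 - 4198 = -161120$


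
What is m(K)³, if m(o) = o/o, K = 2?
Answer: 1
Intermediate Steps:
m(o) = 1
m(K)³ = 1³ = 1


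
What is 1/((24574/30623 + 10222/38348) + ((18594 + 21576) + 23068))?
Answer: 587165402/37131793387705 ≈ 1.5813e-5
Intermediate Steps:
1/((24574/30623 + 10222/38348) + ((18594 + 21576) + 23068)) = 1/((24574*(1/30623) + 10222*(1/38348)) + (40170 + 23068)) = 1/((24574/30623 + 5111/19174) + 63238) = 1/(627696029/587165402 + 63238) = 1/(37131793387705/587165402) = 587165402/37131793387705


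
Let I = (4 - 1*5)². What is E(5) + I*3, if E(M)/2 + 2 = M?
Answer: 9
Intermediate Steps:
E(M) = -4 + 2*M
I = 1 (I = (4 - 5)² = (-1)² = 1)
E(5) + I*3 = (-4 + 2*5) + 1*3 = (-4 + 10) + 3 = 6 + 3 = 9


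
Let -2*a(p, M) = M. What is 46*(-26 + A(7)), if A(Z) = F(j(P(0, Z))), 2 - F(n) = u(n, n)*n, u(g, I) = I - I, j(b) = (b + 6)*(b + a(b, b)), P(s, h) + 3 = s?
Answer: -1104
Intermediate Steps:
P(s, h) = -3 + s
a(p, M) = -M/2
j(b) = b*(6 + b)/2 (j(b) = (b + 6)*(b - b/2) = (6 + b)*(b/2) = b*(6 + b)/2)
u(g, I) = 0
F(n) = 2 (F(n) = 2 - 0*n = 2 - 1*0 = 2 + 0 = 2)
A(Z) = 2
46*(-26 + A(7)) = 46*(-26 + 2) = 46*(-24) = -1104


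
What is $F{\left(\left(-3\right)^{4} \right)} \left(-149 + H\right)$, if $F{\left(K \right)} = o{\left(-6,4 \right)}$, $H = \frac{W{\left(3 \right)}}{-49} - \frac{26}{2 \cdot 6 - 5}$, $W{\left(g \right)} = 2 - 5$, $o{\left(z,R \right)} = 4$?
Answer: $- \frac{29920}{49} \approx -610.61$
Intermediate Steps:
$W{\left(g \right)} = -3$
$H = - \frac{179}{49}$ ($H = - \frac{3}{-49} - \frac{26}{2 \cdot 6 - 5} = \left(-3\right) \left(- \frac{1}{49}\right) - \frac{26}{12 - 5} = \frac{3}{49} - \frac{26}{7} = - \frac{179}{49} \approx -3.6531$)
$F{\left(K \right)} = 4$
$F{\left(\left(-3\right)^{4} \right)} \left(-149 + H\right) = 4 \left(-149 - \frac{179}{49}\right) = 4 \left(- \frac{7480}{49}\right) = - \frac{29920}{49}$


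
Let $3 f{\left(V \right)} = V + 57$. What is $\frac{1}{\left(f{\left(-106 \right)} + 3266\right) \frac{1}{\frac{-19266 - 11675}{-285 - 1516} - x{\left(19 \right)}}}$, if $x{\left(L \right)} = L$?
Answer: $- \frac{9834}{17557949} \approx -0.00056009$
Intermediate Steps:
$f{\left(V \right)} = 19 + \frac{V}{3}$ ($f{\left(V \right)} = \frac{V + 57}{3} = \frac{57 + V}{3} = 19 + \frac{V}{3}$)
$\frac{1}{\left(f{\left(-106 \right)} + 3266\right) \frac{1}{\frac{-19266 - 11675}{-285 - 1516} - x{\left(19 \right)}}} = \frac{1}{\left(\left(19 + \frac{1}{3} \left(-106\right)\right) + 3266\right) \frac{1}{\frac{-19266 - 11675}{-285 - 1516} - 19}} = \frac{1}{\left(\left(19 - \frac{106}{3}\right) + 3266\right) \frac{1}{- \frac{30941}{-1801} - 19}} = \frac{1}{\left(- \frac{49}{3} + 3266\right) \frac{1}{\left(-30941\right) \left(- \frac{1}{1801}\right) - 19}} = \frac{1}{\frac{9749}{3} \frac{1}{\frac{30941}{1801} - 19}} = \frac{1}{\frac{9749}{3} \frac{1}{- \frac{3278}{1801}}} = \frac{1}{\frac{9749}{3} \left(- \frac{1801}{3278}\right)} = \frac{1}{- \frac{17557949}{9834}} = - \frac{9834}{17557949}$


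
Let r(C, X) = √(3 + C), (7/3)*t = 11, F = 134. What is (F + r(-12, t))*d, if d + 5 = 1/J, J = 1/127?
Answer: 16348 + 366*I ≈ 16348.0 + 366.0*I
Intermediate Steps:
J = 1/127 ≈ 0.0078740
t = 33/7 (t = (3/7)*11 = 33/7 ≈ 4.7143)
d = 122 (d = -5 + 1/(1/127) = -5 + 127 = 122)
(F + r(-12, t))*d = (134 + √(3 - 12))*122 = (134 + √(-9))*122 = (134 + 3*I)*122 = 16348 + 366*I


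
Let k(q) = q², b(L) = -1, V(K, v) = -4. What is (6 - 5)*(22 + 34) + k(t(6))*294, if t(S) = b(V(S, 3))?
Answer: 350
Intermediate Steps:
t(S) = -1
(6 - 5)*(22 + 34) + k(t(6))*294 = (6 - 5)*(22 + 34) + (-1)²*294 = 1*56 + 1*294 = 56 + 294 = 350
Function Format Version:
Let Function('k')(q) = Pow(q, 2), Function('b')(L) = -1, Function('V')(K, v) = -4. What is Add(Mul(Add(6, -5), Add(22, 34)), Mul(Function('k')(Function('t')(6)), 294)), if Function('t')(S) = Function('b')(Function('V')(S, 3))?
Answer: 350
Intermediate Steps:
Function('t')(S) = -1
Add(Mul(Add(6, -5), Add(22, 34)), Mul(Function('k')(Function('t')(6)), 294)) = Add(Mul(Add(6, -5), Add(22, 34)), Mul(Pow(-1, 2), 294)) = Add(Mul(1, 56), Mul(1, 294)) = Add(56, 294) = 350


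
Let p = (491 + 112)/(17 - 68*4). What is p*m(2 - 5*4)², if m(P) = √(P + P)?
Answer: 7236/85 ≈ 85.129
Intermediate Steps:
m(P) = √2*√P (m(P) = √(2*P) = √2*√P)
p = -201/85 (p = 603/(17 - 272) = 603/(-255) = 603*(-1/255) = -201/85 ≈ -2.3647)
p*m(2 - 5*4)² = -201*(√2*√(2 - 5*4))²/85 = -201*(√2*√(2 - 20))²/85 = -201*(√2*√(-18))²/85 = -201*(√2*(3*I*√2))²/85 = -201*(6*I)²/85 = -201/85*(-36) = 7236/85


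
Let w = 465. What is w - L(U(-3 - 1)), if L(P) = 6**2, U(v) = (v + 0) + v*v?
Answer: 429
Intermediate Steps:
U(v) = v + v**2
L(P) = 36
w - L(U(-3 - 1)) = 465 - 1*36 = 465 - 36 = 429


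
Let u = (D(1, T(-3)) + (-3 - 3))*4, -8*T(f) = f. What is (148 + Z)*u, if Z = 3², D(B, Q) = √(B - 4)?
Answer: -3768 + 628*I*√3 ≈ -3768.0 + 1087.7*I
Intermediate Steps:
T(f) = -f/8
D(B, Q) = √(-4 + B)
Z = 9
u = -24 + 4*I*√3 (u = (√(-4 + 1) + (-3 - 3))*4 = (√(-3) - 6)*4 = (I*√3 - 6)*4 = (-6 + I*√3)*4 = -24 + 4*I*√3 ≈ -24.0 + 6.9282*I)
(148 + Z)*u = (148 + 9)*(-24 + 4*I*√3) = 157*(-24 + 4*I*√3) = -3768 + 628*I*√3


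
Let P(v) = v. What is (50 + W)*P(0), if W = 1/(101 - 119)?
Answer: 0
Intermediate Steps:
W = -1/18 (W = 1/(-18) = -1/18 ≈ -0.055556)
(50 + W)*P(0) = (50 - 1/18)*0 = (899/18)*0 = 0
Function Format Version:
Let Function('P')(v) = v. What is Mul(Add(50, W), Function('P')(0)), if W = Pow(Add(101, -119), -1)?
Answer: 0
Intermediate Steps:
W = Rational(-1, 18) (W = Pow(-18, -1) = Rational(-1, 18) ≈ -0.055556)
Mul(Add(50, W), Function('P')(0)) = Mul(Add(50, Rational(-1, 18)), 0) = Mul(Rational(899, 18), 0) = 0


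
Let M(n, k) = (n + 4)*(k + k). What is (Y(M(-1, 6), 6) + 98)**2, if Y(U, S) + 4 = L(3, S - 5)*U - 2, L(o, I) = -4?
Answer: 2704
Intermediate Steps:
M(n, k) = 2*k*(4 + n) (M(n, k) = (4 + n)*(2*k) = 2*k*(4 + n))
Y(U, S) = -6 - 4*U (Y(U, S) = -4 + (-4*U - 2) = -4 + (-2 - 4*U) = -6 - 4*U)
(Y(M(-1, 6), 6) + 98)**2 = ((-6 - 8*6*(4 - 1)) + 98)**2 = ((-6 - 8*6*3) + 98)**2 = ((-6 - 4*36) + 98)**2 = ((-6 - 144) + 98)**2 = (-150 + 98)**2 = (-52)**2 = 2704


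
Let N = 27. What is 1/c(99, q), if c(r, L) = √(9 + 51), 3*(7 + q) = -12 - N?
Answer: √15/30 ≈ 0.12910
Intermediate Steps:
q = -20 (q = -7 + (-12 - 1*27)/3 = -7 + (-12 - 27)/3 = -7 + (⅓)*(-39) = -7 - 13 = -20)
c(r, L) = 2*√15 (c(r, L) = √60 = 2*√15)
1/c(99, q) = 1/(2*√15) = √15/30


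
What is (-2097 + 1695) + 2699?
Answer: 2297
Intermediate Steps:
(-2097 + 1695) + 2699 = -402 + 2699 = 2297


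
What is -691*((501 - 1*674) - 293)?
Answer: 322006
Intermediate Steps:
-691*((501 - 1*674) - 293) = -691*((501 - 674) - 293) = -691*(-173 - 293) = -691*(-466) = 322006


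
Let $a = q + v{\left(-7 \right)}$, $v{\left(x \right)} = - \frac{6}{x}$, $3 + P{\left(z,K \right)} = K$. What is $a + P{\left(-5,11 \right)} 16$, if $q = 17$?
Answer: $\frac{1021}{7} \approx 145.86$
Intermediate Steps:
$P{\left(z,K \right)} = -3 + K$
$a = \frac{125}{7}$ ($a = 17 - \frac{6}{-7} = 17 - - \frac{6}{7} = 17 + \frac{6}{7} = \frac{125}{7} \approx 17.857$)
$a + P{\left(-5,11 \right)} 16 = \frac{125}{7} + \left(-3 + 11\right) 16 = \frac{125}{7} + 8 \cdot 16 = \frac{125}{7} + 128 = \frac{1021}{7}$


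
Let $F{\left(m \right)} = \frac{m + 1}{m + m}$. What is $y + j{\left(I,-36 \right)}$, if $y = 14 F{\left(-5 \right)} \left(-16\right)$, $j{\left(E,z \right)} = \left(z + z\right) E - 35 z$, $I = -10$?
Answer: $\frac{9452}{5} \approx 1890.4$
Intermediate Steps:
$F{\left(m \right)} = \frac{1 + m}{2 m}$
$j{\left(E,z \right)} = - 35 z + 2 E z$ ($j{\left(E,z \right)} = 2 z E - 35 z = 2 E z - 35 z = - 35 z + 2 E z$)
$y = - \frac{448}{5}$ ($y = 14 \frac{1 - 5}{2 \left(-5\right)} \left(-16\right) = 14 \cdot \frac{1}{2} \left(- \frac{1}{5}\right) \left(-4\right) \left(-16\right) = 14 \cdot \frac{2}{5} \left(-16\right) = \frac{28}{5} \left(-16\right) = - \frac{448}{5} \approx -89.6$)
$y + j{\left(I,-36 \right)} = - \frac{448}{5} - 36 \left(-35 + 2 \left(-10\right)\right) = - \frac{448}{5} - 36 \left(-35 - 20\right) = - \frac{448}{5} - -1980 = - \frac{448}{5} + 1980 = \frac{9452}{5}$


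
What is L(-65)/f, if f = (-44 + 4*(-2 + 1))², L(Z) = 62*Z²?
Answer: 130975/1152 ≈ 113.69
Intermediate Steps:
f = 2304 (f = (-44 + 4*(-1))² = (-44 - 4)² = (-48)² = 2304)
L(-65)/f = (62*(-65)²)/2304 = (62*4225)*(1/2304) = 261950*(1/2304) = 130975/1152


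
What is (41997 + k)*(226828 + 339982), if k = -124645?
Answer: -46845712880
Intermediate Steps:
(41997 + k)*(226828 + 339982) = (41997 - 124645)*(226828 + 339982) = -82648*566810 = -46845712880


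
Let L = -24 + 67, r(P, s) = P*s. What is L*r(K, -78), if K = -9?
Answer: 30186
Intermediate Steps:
L = 43
L*r(K, -78) = 43*(-9*(-78)) = 43*702 = 30186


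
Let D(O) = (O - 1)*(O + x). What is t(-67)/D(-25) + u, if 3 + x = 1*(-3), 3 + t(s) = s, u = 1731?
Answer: 697558/403 ≈ 1730.9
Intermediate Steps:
t(s) = -3 + s
x = -6 (x = -3 + 1*(-3) = -3 - 3 = -6)
D(O) = (-1 + O)*(-6 + O) (D(O) = (O - 1)*(O - 6) = (-1 + O)*(-6 + O))
t(-67)/D(-25) + u = (-3 - 67)/(6 + (-25)² - 7*(-25)) + 1731 = -70/(6 + 625 + 175) + 1731 = -70/806 + 1731 = -70*1/806 + 1731 = -35/403 + 1731 = 697558/403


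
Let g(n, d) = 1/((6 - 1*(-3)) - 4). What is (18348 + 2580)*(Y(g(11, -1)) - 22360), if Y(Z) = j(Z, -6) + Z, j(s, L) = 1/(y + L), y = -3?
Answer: -7019223296/15 ≈ -4.6795e+8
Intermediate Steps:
j(s, L) = 1/(-3 + L)
g(n, d) = 1/5 (g(n, d) = 1/((6 + 3) - 4) = 1/(9 - 4) = 1/5)
Y(Z) = -1/9 + Z (Y(Z) = 1/(-3 - 6) + Z = 1/(-9) + Z = -1/9 + Z)
(18348 + 2580)*(Y(g(11, -1)) - 22360) = (18348 + 2580)*((-1/9 + 1/5) - 22360) = 20928*(4/45 - 22360) = 20928*(-1006196/45) = -7019223296/15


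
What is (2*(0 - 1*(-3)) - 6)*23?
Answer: 0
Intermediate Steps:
(2*(0 - 1*(-3)) - 6)*23 = (2*(0 + 3) - 6)*23 = (2*3 - 6)*23 = (6 - 6)*23 = 0*23 = 0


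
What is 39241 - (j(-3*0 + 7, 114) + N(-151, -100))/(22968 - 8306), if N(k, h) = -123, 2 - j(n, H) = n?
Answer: 287675835/7331 ≈ 39241.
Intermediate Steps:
j(n, H) = 2 - n
39241 - (j(-3*0 + 7, 114) + N(-151, -100))/(22968 - 8306) = 39241 - ((2 - (-3*0 + 7)) - 123)/(22968 - 8306) = 39241 - ((2 - (0 + 7)) - 123)/14662 = 39241 - ((2 - 1*7) - 123)/14662 = 39241 - ((2 - 7) - 123)/14662 = 39241 - (-5 - 123)/14662 = 39241 - (-128)/14662 = 39241 - 1*(-64/7331) = 39241 + 64/7331 = 287675835/7331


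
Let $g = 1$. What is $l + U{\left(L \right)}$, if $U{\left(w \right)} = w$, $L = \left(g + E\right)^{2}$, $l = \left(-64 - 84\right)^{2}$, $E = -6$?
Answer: $21929$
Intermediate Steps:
$l = 21904$ ($l = \left(-148\right)^{2} = 21904$)
$L = 25$ ($L = \left(1 - 6\right)^{2} = \left(-5\right)^{2} = 25$)
$l + U{\left(L \right)} = 21904 + 25 = 21929$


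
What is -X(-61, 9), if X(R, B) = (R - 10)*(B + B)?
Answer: 1278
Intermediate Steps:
X(R, B) = 2*B*(-10 + R) (X(R, B) = (-10 + R)*(2*B) = 2*B*(-10 + R))
-X(-61, 9) = -2*9*(-10 - 61) = -2*9*(-71) = -1*(-1278) = 1278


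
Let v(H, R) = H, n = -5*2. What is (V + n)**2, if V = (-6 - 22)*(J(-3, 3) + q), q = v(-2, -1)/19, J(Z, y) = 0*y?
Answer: 17956/361 ≈ 49.740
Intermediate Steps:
J(Z, y) = 0
n = -10
q = -2/19 ≈ -0.10526
V = 56/19 (V = (-6 - 22)*(0 - 2/19) = -28*(-2/19) = 56/19 ≈ 2.9474)
(V + n)**2 = (56/19 - 10)**2 = (-134/19)**2 = 17956/361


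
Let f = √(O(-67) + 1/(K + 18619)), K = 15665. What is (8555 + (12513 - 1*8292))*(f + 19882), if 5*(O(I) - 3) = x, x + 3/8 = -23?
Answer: 254012432 + 3194*I*√49218710370/42855 ≈ 2.5401e+8 + 16535.0*I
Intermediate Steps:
x = -187/8 (x = -3/8 - 23 = -187/8 ≈ -23.375)
O(I) = -67/40 (O(I) = 3 + (⅕)*(-187/8) = 3 - 187/40 = -67/40)
f = I*√49218710370/171420 (f = √(-67/40 + 1/(15665 + 18619)) = √(-67/40 + 1/34284) = √(-574247/342840) = I*√49218710370/171420 ≈ 1.2942*I)
(8555 + (12513 - 1*8292))*(f + 19882) = (8555 + (12513 - 1*8292))*(I*√49218710370/171420 + 19882) = (8555 + (12513 - 8292))*(19882 + I*√49218710370/171420) = (8555 + 4221)*(19882 + I*√49218710370/171420) = 12776*(19882 + I*√49218710370/171420) = 254012432 + 3194*I*√49218710370/42855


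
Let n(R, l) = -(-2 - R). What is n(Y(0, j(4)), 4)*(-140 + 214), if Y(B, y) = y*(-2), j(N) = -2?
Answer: 444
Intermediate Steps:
Y(B, y) = -2*y
n(R, l) = 2 + R
n(Y(0, j(4)), 4)*(-140 + 214) = (2 - 2*(-2))*(-140 + 214) = (2 + 4)*74 = 6*74 = 444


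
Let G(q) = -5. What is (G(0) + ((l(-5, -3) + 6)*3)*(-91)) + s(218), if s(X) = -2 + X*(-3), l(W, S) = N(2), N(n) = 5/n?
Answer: -5963/2 ≈ -2981.5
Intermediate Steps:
l(W, S) = 5/2
s(X) = -2 - 3*X
(G(0) + ((l(-5, -3) + 6)*3)*(-91)) + s(218) = (-5 + ((5/2 + 6)*3)*(-91)) + (-2 - 3*218) = (-5 + ((17/2)*3)*(-91)) + (-2 - 654) = (-5 + (51/2)*(-91)) - 656 = (-5 - 4641/2) - 656 = -4651/2 - 656 = -5963/2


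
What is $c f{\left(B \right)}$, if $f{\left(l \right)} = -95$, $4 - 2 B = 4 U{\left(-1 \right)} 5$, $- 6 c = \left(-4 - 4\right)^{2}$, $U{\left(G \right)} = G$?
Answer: $\frac{3040}{3} \approx 1013.3$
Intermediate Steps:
$c = - \frac{32}{3}$ ($c = - \frac{\left(-4 - 4\right)^{2}}{6} = - \frac{\left(-8\right)^{2}}{6} = \left(- \frac{1}{6}\right) 64 = - \frac{32}{3} \approx -10.667$)
$B = 12$ ($B = 2 - \frac{4 \left(-1\right) 5}{2} = 2 - \frac{\left(-4\right) 5}{2} = 2 - -10 = 2 + 10 = 12$)
$c f{\left(B \right)} = \left(- \frac{32}{3}\right) \left(-95\right) = \frac{3040}{3}$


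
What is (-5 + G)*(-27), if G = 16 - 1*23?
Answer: 324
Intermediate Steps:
G = -7 (G = 16 - 23 = -7)
(-5 + G)*(-27) = (-5 - 7)*(-27) = -12*(-27) = 324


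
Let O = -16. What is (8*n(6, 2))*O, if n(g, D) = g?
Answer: -768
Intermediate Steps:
(8*n(6, 2))*O = (8*6)*(-16) = 48*(-16) = -768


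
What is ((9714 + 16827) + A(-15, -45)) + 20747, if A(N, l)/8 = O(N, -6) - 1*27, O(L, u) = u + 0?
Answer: 47024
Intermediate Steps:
O(L, u) = u
A(N, l) = -264 (A(N, l) = 8*(-6 - 1*27) = 8*(-6 - 27) = 8*(-33) = -264)
((9714 + 16827) + A(-15, -45)) + 20747 = ((9714 + 16827) - 264) + 20747 = (26541 - 264) + 20747 = 26277 + 20747 = 47024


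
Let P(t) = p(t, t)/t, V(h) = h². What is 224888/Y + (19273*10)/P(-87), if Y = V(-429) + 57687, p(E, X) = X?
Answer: 5823557791/30216 ≈ 1.9273e+5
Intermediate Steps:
Y = 241728 (Y = (-429)² + 57687 = 184041 + 57687 = 241728)
P(t) = 1 (P(t) = t/t = 1)
224888/Y + (19273*10)/P(-87) = 224888/241728 + (19273*10)/1 = 224888*(1/241728) + 192730*1 = 28111/30216 + 192730 = 5823557791/30216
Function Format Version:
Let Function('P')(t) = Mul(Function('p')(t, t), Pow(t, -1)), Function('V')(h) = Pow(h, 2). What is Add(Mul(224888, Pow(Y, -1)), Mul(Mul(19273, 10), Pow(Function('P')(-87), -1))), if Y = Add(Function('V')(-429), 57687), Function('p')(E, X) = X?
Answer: Rational(5823557791, 30216) ≈ 1.9273e+5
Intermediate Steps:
Y = 241728 (Y = Add(Pow(-429, 2), 57687) = Add(184041, 57687) = 241728)
Function('P')(t) = 1 (Function('P')(t) = Mul(t, Pow(t, -1)) = 1)
Add(Mul(224888, Pow(Y, -1)), Mul(Mul(19273, 10), Pow(Function('P')(-87), -1))) = Add(Mul(224888, Pow(241728, -1)), Mul(Mul(19273, 10), Pow(1, -1))) = Add(Mul(224888, Rational(1, 241728)), Mul(192730, 1)) = Add(Rational(28111, 30216), 192730) = Rational(5823557791, 30216)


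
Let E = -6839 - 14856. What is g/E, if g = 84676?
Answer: -84676/21695 ≈ -3.9030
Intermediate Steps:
E = -21695
g/E = 84676/(-21695) = 84676*(-1/21695) = -84676/21695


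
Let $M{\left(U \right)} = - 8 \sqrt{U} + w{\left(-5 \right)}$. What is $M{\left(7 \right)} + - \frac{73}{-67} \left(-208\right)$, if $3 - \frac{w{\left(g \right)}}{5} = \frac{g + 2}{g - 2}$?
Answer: $- \frac{100258}{469} - 8 \sqrt{7} \approx -234.94$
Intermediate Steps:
$w{\left(g \right)} = 15 - \frac{5 \left(2 + g\right)}{-2 + g}$ ($w{\left(g \right)} = 15 - 5 \frac{g + 2}{g - 2} = 15 - 5 \frac{2 + g}{-2 + g} = 15 - \frac{5 \left(2 + g\right)}{-2 + g}$)
$M{\left(U \right)} = \frac{90}{7} - 8 \sqrt{U}$ ($M{\left(U \right)} = - 8 \sqrt{U} + \frac{10 \left(-4 - 5\right)}{-2 - 5} = - 8 \sqrt{U} + 10 \frac{1}{-7} \left(-9\right) = - 8 \sqrt{U} + 10 \left(- \frac{1}{7}\right) \left(-9\right) = - 8 \sqrt{U} + \frac{90}{7} = \frac{90}{7} - 8 \sqrt{U}$)
$M{\left(7 \right)} + - \frac{73}{-67} \left(-208\right) = \left(\frac{90}{7} - 8 \sqrt{7}\right) + - \frac{73}{-67} \left(-208\right) = \left(\frac{90}{7} - 8 \sqrt{7}\right) + \left(-73\right) \left(- \frac{1}{67}\right) \left(-208\right) = \left(\frac{90}{7} - 8 \sqrt{7}\right) + \frac{73}{67} \left(-208\right) = \left(\frac{90}{7} - 8 \sqrt{7}\right) - \frac{15184}{67} = - \frac{100258}{469} - 8 \sqrt{7}$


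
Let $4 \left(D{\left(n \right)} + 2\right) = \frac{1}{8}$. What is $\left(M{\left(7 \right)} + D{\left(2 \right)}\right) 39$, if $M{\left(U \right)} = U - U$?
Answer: $- \frac{2457}{32} \approx -76.781$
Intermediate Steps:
$M{\left(U \right)} = 0$
$D{\left(n \right)} = - \frac{63}{32}$ ($D{\left(n \right)} = -2 + \frac{1}{4 \cdot 8} = -2 + \frac{1}{4} \cdot \frac{1}{8} = -2 + \frac{1}{32} = - \frac{63}{32}$)
$\left(M{\left(7 \right)} + D{\left(2 \right)}\right) 39 = \left(0 - \frac{63}{32}\right) 39 = \left(- \frac{63}{32}\right) 39 = - \frac{2457}{32}$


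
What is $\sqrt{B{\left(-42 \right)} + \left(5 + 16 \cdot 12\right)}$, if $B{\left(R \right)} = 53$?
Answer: $5 \sqrt{10} \approx 15.811$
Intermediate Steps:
$\sqrt{B{\left(-42 \right)} + \left(5 + 16 \cdot 12\right)} = \sqrt{53 + \left(5 + 16 \cdot 12\right)} = \sqrt{53 + \left(5 + 192\right)} = \sqrt{53 + 197} = \sqrt{250} = 5 \sqrt{10}$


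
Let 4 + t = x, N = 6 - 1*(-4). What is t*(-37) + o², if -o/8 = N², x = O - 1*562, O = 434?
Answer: 644884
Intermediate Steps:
N = 10 (N = 6 + 4 = 10)
x = -128 (x = 434 - 1*562 = 434 - 562 = -128)
o = -800 (o = -8*10² = -8*100 = -800)
t = -132 (t = -4 - 128 = -132)
t*(-37) + o² = -132*(-37) + (-800)² = 4884 + 640000 = 644884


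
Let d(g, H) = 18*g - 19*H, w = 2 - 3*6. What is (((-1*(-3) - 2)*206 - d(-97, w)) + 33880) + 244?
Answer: 35772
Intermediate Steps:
w = -16 (w = 2 - 18 = -16)
d(g, H) = -19*H + 18*g
(((-1*(-3) - 2)*206 - d(-97, w)) + 33880) + 244 = (((-1*(-3) - 2)*206 - (-19*(-16) + 18*(-97))) + 33880) + 244 = (((3 - 2)*206 - (304 - 1746)) + 33880) + 244 = ((1*206 - 1*(-1442)) + 33880) + 244 = ((206 + 1442) + 33880) + 244 = (1648 + 33880) + 244 = 35528 + 244 = 35772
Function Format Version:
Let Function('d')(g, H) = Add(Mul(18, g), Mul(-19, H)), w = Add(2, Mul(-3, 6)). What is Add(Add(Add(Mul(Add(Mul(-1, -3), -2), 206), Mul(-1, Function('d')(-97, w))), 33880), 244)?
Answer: 35772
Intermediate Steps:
w = -16 (w = Add(2, -18) = -16)
Function('d')(g, H) = Add(Mul(-19, H), Mul(18, g))
Add(Add(Add(Mul(Add(Mul(-1, -3), -2), 206), Mul(-1, Function('d')(-97, w))), 33880), 244) = Add(Add(Add(Mul(Add(Mul(-1, -3), -2), 206), Mul(-1, Add(Mul(-19, -16), Mul(18, -97)))), 33880), 244) = Add(Add(Add(Mul(Add(3, -2), 206), Mul(-1, Add(304, -1746))), 33880), 244) = Add(Add(Add(Mul(1, 206), Mul(-1, -1442)), 33880), 244) = Add(Add(Add(206, 1442), 33880), 244) = Add(Add(1648, 33880), 244) = Add(35528, 244) = 35772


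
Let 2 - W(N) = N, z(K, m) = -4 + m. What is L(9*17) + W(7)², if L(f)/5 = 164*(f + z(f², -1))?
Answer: 121385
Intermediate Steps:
W(N) = 2 - N
L(f) = -4100 + 820*f (L(f) = 5*(164*(f + (-4 - 1))) = 5*(164*(f - 5)) = 5*(164*(-5 + f)) = 5*(-820 + 164*f) = -4100 + 820*f)
L(9*17) + W(7)² = (-4100 + 820*(9*17)) + (2 - 1*7)² = (-4100 + 820*153) + (2 - 7)² = (-4100 + 125460) + (-5)² = 121360 + 25 = 121385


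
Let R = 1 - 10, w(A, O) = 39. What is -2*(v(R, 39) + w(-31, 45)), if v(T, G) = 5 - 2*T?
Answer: -124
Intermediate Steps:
R = -9
-2*(v(R, 39) + w(-31, 45)) = -2*((5 - 2*(-9)) + 39) = -2*((5 + 18) + 39) = -2*(23 + 39) = -2*62 = -124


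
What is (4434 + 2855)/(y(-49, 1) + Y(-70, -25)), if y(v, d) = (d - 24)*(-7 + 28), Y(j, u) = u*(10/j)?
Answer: -51023/3356 ≈ -15.204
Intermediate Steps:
Y(j, u) = 10*u/j
y(v, d) = -504 + 21*d (y(v, d) = (-24 + d)*21 = -504 + 21*d)
(4434 + 2855)/(y(-49, 1) + Y(-70, -25)) = (4434 + 2855)/((-504 + 21*1) + 10*(-25)/(-70)) = 7289/((-504 + 21) + 10*(-25)*(-1/70)) = 7289/(-483 + 25/7) = 7289/(-3356/7) = 7289*(-7/3356) = -51023/3356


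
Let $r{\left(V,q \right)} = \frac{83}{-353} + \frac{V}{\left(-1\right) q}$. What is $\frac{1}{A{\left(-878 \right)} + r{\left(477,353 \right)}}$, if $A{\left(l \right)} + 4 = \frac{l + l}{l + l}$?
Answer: $- \frac{353}{1619} \approx -0.21804$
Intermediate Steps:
$A{\left(l \right)} = -3$ ($A{\left(l \right)} = -4 + \frac{l + l}{l + l} = -4 + \frac{2 l}{2 l} = -4 + 2 l \frac{1}{2 l} = -4 + 1 = -3$)
$r{\left(V,q \right)} = - \frac{83}{353} - \frac{V}{q}$ ($r{\left(V,q \right)} = 83 \left(- \frac{1}{353}\right) + V \left(- \frac{1}{q}\right) = - \frac{83}{353} - \frac{V}{q}$)
$\frac{1}{A{\left(-878 \right)} + r{\left(477,353 \right)}} = \frac{1}{-3 - \left(\frac{83}{353} + \frac{477}{353}\right)} = \frac{1}{-3 - \left(\frac{83}{353} + 477 \cdot \frac{1}{353}\right)} = \frac{1}{-3 - \frac{560}{353}} = \frac{1}{- \frac{1619}{353}} = - \frac{353}{1619}$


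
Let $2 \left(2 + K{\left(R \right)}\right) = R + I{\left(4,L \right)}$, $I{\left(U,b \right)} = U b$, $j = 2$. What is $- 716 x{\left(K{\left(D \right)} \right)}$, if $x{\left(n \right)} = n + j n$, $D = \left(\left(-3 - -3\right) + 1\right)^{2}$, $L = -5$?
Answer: $24702$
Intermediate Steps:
$D = 1$ ($D = \left(\left(-3 + 3\right) + 1\right)^{2} = \left(0 + 1\right)^{2} = 1^{2} = 1$)
$K{\left(R \right)} = -12 + \frac{R}{2}$ ($K{\left(R \right)} = -2 + \frac{R + 4 \left(-5\right)}{2} = -2 + \frac{R - 20}{2} = -2 + \frac{-20 + R}{2} = -2 + \left(-10 + \frac{R}{2}\right) = -12 + \frac{R}{2}$)
$x{\left(n \right)} = 3 n$ ($x{\left(n \right)} = n + 2 n = 3 n$)
$- 716 x{\left(K{\left(D \right)} \right)} = - 716 \cdot 3 \left(-12 + \frac{1}{2} \cdot 1\right) = - 716 \cdot 3 \left(-12 + \frac{1}{2}\right) = - 716 \cdot 3 \left(- \frac{23}{2}\right) = \left(-716\right) \left(- \frac{69}{2}\right) = 24702$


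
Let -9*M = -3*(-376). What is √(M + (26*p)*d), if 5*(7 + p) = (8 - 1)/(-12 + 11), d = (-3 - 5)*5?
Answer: 2*√19374/3 ≈ 92.794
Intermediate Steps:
d = -40 (d = -8*5 = -40)
p = -42/5 (p = -7 + ((8 - 1)/(-12 + 11))/5 = -7 + (7/(-1))/5 = -7 + (7*(-1))/5 = -7 + (⅕)*(-7) = -7 - 7/5 = -42/5 ≈ -8.4000)
M = -376/3 (M = -(-1)*(-376)/3 = -⅑*1128 = -376/3 ≈ -125.33)
√(M + (26*p)*d) = √(-376/3 + (26*(-42/5))*(-40)) = √(-376/3 - 1092/5*(-40)) = √(-376/3 + 8736) = √(25832/3) = 2*√19374/3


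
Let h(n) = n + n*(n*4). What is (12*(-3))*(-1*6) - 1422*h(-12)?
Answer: -801792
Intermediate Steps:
h(n) = n + 4*n**2 (h(n) = n + n*(4*n) = n + 4*n**2)
(12*(-3))*(-1*6) - 1422*h(-12) = (12*(-3))*(-1*6) - (-17064)*(1 + 4*(-12)) = -36*(-6) - (-17064)*(1 - 48) = 216 - (-17064)*(-47) = 216 - 1422*564 = 216 - 802008 = -801792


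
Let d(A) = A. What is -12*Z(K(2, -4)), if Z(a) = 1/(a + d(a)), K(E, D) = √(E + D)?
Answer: 3*I*√2 ≈ 4.2426*I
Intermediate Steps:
K(E, D) = √(D + E)
Z(a) = 1/(2*a) (Z(a) = 1/(a + a) = 1/(2*a))
-12*Z(K(2, -4)) = -6/(√(-4 + 2)) = -6/(√(-2)) = -6/(I*√2) = -6*(-I*√2/2) = -(-3)*I*√2 = 3*I*√2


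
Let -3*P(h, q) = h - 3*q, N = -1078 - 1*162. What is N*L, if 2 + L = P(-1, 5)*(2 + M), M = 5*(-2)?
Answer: 166160/3 ≈ 55387.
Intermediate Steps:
N = -1240 (N = -1078 - 162 = -1240)
M = -10
P(h, q) = q - h/3 (P(h, q) = -(h - 3*q)/3 = q - h/3)
L = -134/3 (L = -2 + (5 - ⅓*(-1))*(2 - 10) = -2 + (5 + ⅓)*(-8) = -2 + (16/3)*(-8) = -2 - 128/3 = -134/3 ≈ -44.667)
N*L = -1240*(-134/3) = 166160/3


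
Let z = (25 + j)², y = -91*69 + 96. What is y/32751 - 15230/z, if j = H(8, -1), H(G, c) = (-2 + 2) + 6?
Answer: -18694059/1165693 ≈ -16.037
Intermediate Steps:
H(G, c) = 6 (H(G, c) = 0 + 6 = 6)
j = 6
y = -6183 (y = -6279 + 96 = -6183)
z = 961 (z = (25 + 6)² = 31² = 961)
y/32751 - 15230/z = -6183/32751 - 15230/961 = -6183*1/32751 - 15230*1/961 = -229/1213 - 15230/961 = -18694059/1165693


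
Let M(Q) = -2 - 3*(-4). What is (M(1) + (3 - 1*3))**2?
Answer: 100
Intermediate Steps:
M(Q) = 10 (M(Q) = -2 + 12 = 10)
(M(1) + (3 - 1*3))**2 = (10 + (3 - 1*3))**2 = (10 + (3 - 3))**2 = (10 + 0)**2 = 10**2 = 100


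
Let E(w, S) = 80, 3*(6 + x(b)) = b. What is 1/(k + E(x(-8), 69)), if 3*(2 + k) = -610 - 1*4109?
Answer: -1/1495 ≈ -0.00066890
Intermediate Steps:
x(b) = -6 + b/3
k = -1575 (k = -2 + (-610 - 1*4109)/3 = -2 + (-610 - 4109)/3 = -2 + (1/3)*(-4719) = -2 - 1573 = -1575)
1/(k + E(x(-8), 69)) = 1/(-1575 + 80) = 1/(-1495) = -1/1495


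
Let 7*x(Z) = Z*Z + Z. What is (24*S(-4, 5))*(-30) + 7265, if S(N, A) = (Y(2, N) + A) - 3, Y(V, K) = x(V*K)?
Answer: 65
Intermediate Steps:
x(Z) = Z/7 + Z**2/7 (x(Z) = (Z*Z + Z)/7 = (Z**2 + Z)/7 = (Z + Z**2)/7 = Z/7 + Z**2/7)
Y(V, K) = K*V*(1 + K*V)/7 (Y(V, K) = (V*K)*(1 + V*K)/7 = (K*V)*(1 + K*V)/7 = K*V*(1 + K*V)/7)
S(N, A) = -3 + A + 2*N*(1 + 2*N)/7 (S(N, A) = ((1/7)*N*2*(1 + N*2) + A) - 3 = ((1/7)*N*2*(1 + 2*N) + A) - 3 = (2*N*(1 + 2*N)/7 + A) - 3 = (A + 2*N*(1 + 2*N)/7) - 3 = -3 + A + 2*N*(1 + 2*N)/7)
(24*S(-4, 5))*(-30) + 7265 = (24*(-3 + 5 + (2/7)*(-4)*(1 + 2*(-4))))*(-30) + 7265 = (24*(-3 + 5 + (2/7)*(-4)*(1 - 8)))*(-30) + 7265 = (24*(-3 + 5 + (2/7)*(-4)*(-7)))*(-30) + 7265 = (24*(-3 + 5 + 8))*(-30) + 7265 = (24*10)*(-30) + 7265 = 240*(-30) + 7265 = -7200 + 7265 = 65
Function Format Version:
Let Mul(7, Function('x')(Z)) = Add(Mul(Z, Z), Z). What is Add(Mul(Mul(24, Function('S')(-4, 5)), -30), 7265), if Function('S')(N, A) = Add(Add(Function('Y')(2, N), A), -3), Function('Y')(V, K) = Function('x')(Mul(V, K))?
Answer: 65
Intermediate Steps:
Function('x')(Z) = Add(Mul(Rational(1, 7), Z), Mul(Rational(1, 7), Pow(Z, 2))) (Function('x')(Z) = Mul(Rational(1, 7), Add(Mul(Z, Z), Z)) = Mul(Rational(1, 7), Add(Pow(Z, 2), Z)) = Mul(Rational(1, 7), Add(Z, Pow(Z, 2))) = Add(Mul(Rational(1, 7), Z), Mul(Rational(1, 7), Pow(Z, 2))))
Function('Y')(V, K) = Mul(Rational(1, 7), K, V, Add(1, Mul(K, V))) (Function('Y')(V, K) = Mul(Rational(1, 7), Mul(V, K), Add(1, Mul(V, K))) = Mul(Rational(1, 7), Mul(K, V), Add(1, Mul(K, V))) = Mul(Rational(1, 7), K, V, Add(1, Mul(K, V))))
Function('S')(N, A) = Add(-3, A, Mul(Rational(2, 7), N, Add(1, Mul(2, N)))) (Function('S')(N, A) = Add(Add(Mul(Rational(1, 7), N, 2, Add(1, Mul(N, 2))), A), -3) = Add(Add(Mul(Rational(1, 7), N, 2, Add(1, Mul(2, N))), A), -3) = Add(Add(Mul(Rational(2, 7), N, Add(1, Mul(2, N))), A), -3) = Add(Add(A, Mul(Rational(2, 7), N, Add(1, Mul(2, N)))), -3) = Add(-3, A, Mul(Rational(2, 7), N, Add(1, Mul(2, N)))))
Add(Mul(Mul(24, Function('S')(-4, 5)), -30), 7265) = Add(Mul(Mul(24, Add(-3, 5, Mul(Rational(2, 7), -4, Add(1, Mul(2, -4))))), -30), 7265) = Add(Mul(Mul(24, Add(-3, 5, Mul(Rational(2, 7), -4, Add(1, -8)))), -30), 7265) = Add(Mul(Mul(24, Add(-3, 5, Mul(Rational(2, 7), -4, -7))), -30), 7265) = Add(Mul(Mul(24, Add(-3, 5, 8)), -30), 7265) = Add(Mul(Mul(24, 10), -30), 7265) = Add(Mul(240, -30), 7265) = Add(-7200, 7265) = 65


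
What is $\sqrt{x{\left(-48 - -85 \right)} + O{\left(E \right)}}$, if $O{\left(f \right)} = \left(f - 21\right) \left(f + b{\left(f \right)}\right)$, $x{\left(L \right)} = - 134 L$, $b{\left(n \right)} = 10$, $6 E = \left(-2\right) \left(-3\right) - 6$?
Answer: $4 i \sqrt{323} \approx 71.889 i$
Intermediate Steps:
$E = 0$ ($E = \frac{\left(-2\right) \left(-3\right) - 6}{6} = \frac{6 - 6}{6} = \frac{1}{6} \cdot 0 = 0$)
$O{\left(f \right)} = \left(-21 + f\right) \left(10 + f\right)$ ($O{\left(f \right)} = \left(f - 21\right) \left(f + 10\right) = \left(-21 + f\right) \left(10 + f\right)$)
$\sqrt{x{\left(-48 - -85 \right)} + O{\left(E \right)}} = \sqrt{- 134 \left(-48 - -85\right) - \left(210 - 0^{2}\right)} = \sqrt{- 134 \left(-48 + 85\right) + \left(-210 + 0 + 0\right)} = \sqrt{\left(-134\right) 37 - 210} = \sqrt{-4958 - 210} = \sqrt{-5168} = 4 i \sqrt{323}$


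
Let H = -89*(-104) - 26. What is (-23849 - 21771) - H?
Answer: -54850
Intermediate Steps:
H = 9230 (H = 9256 - 26 = 9230)
(-23849 - 21771) - H = (-23849 - 21771) - 1*9230 = -45620 - 9230 = -54850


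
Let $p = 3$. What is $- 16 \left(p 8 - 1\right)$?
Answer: $-368$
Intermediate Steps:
$- 16 \left(p 8 - 1\right) = - 16 \left(3 \cdot 8 - 1\right) = - 16 \left(24 - 1\right) = \left(-16\right) 23 = -368$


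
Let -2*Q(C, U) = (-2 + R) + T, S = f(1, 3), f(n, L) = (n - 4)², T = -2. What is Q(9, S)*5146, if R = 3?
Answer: 2573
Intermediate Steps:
f(n, L) = (-4 + n)²
S = 9 (S = (-4 + 1)² = (-3)² = 9)
Q(C, U) = ½ (Q(C, U) = -((-2 + 3) - 2)/2 = -(1 - 2)/2 = -½*(-1) = ½)
Q(9, S)*5146 = (½)*5146 = 2573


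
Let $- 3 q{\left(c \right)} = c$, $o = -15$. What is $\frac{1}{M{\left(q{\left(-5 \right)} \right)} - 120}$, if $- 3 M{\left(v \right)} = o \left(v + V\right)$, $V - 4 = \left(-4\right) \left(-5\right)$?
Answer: $\frac{3}{25} \approx 0.12$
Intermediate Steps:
$V = 24$ ($V = 4 - -20 = 4 + 20 = 24$)
$q{\left(c \right)} = - \frac{c}{3}$
$M{\left(v \right)} = 120 + 5 v$ ($M{\left(v \right)} = - \frac{\left(-15\right) \left(v + 24\right)}{3} = - \frac{\left(-15\right) \left(24 + v\right)}{3} = - \frac{-360 - 15 v}{3} = 120 + 5 v$)
$\frac{1}{M{\left(q{\left(-5 \right)} \right)} - 120} = \frac{1}{\left(120 + 5 \left(\left(- \frac{1}{3}\right) \left(-5\right)\right)\right) - 120} = \frac{1}{\left(120 + 5 \cdot \frac{5}{3}\right) - 120} = \frac{1}{\left(120 + \frac{25}{3}\right) - 120} = \frac{1}{\frac{385}{3} - 120} = \frac{1}{\frac{25}{3}} = \frac{3}{25}$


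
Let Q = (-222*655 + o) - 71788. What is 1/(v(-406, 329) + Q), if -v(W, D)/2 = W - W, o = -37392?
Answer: -1/254590 ≈ -3.9279e-6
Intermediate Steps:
v(W, D) = 0 (v(W, D) = -2*(W - W) = -2*0 = 0)
Q = -254590 (Q = (-222*655 - 37392) - 71788 = (-145410 - 37392) - 71788 = -182802 - 71788 = -254590)
1/(v(-406, 329) + Q) = 1/(0 - 254590) = 1/(-254590) = -1/254590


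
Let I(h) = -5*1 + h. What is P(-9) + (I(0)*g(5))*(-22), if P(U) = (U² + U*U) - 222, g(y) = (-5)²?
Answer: 2690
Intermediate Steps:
g(y) = 25
I(h) = -5 + h
P(U) = -222 + 2*U² (P(U) = (U² + U²) - 222 = 2*U² - 222 = -222 + 2*U²)
P(-9) + (I(0)*g(5))*(-22) = (-222 + 2*(-9)²) + ((-5 + 0)*25)*(-22) = (-222 + 2*81) - 5*25*(-22) = (-222 + 162) - 125*(-22) = -60 + 2750 = 2690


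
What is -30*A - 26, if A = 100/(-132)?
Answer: -36/11 ≈ -3.2727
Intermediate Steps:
A = -25/33 (A = 100*(-1/132) = -25/33 ≈ -0.75758)
-30*A - 26 = -30*(-25/33) - 26 = 250/11 - 26 = -36/11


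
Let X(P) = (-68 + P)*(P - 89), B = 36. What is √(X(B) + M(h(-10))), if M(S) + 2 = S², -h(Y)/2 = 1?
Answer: √1698 ≈ 41.207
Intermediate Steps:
h(Y) = -2 (h(Y) = -2*1 = -2)
X(P) = (-89 + P)*(-68 + P) (X(P) = (-68 + P)*(-89 + P) = (-89 + P)*(-68 + P))
M(S) = -2 + S²
√(X(B) + M(h(-10))) = √((6052 + 36² - 157*36) + (-2 + (-2)²)) = √((6052 + 1296 - 5652) + (-2 + 4)) = √(1696 + 2) = √1698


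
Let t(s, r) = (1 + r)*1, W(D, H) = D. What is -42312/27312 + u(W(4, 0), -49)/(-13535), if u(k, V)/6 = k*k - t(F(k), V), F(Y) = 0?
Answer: -24299197/15402830 ≈ -1.5776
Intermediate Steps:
t(s, r) = 1 + r
u(k, V) = -6 - 6*V + 6*k**2 (u(k, V) = 6*(k*k - (1 + V)) = 6*(k**2 + (-1 - V)) = 6*(-1 + k**2 - V) = -6 - 6*V + 6*k**2)
-42312/27312 + u(W(4, 0), -49)/(-13535) = -42312/27312 + (-6 - 6*(-49) + 6*4**2)/(-13535) = -42312*1/27312 + (-6 + 294 + 6*16)*(-1/13535) = -1763/1138 + (-6 + 294 + 96)*(-1/13535) = -1763/1138 + 384*(-1/13535) = -1763/1138 - 384/13535 = -24299197/15402830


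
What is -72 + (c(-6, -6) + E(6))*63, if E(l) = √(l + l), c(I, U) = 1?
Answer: -9 + 126*√3 ≈ 209.24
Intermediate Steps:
E(l) = √2*√l (E(l) = √(2*l) = √2*√l)
-72 + (c(-6, -6) + E(6))*63 = -72 + (1 + √2*√6)*63 = -72 + (1 + 2*√3)*63 = -72 + (63 + 126*√3) = -9 + 126*√3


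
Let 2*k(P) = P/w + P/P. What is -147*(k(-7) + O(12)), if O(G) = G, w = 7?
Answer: -1764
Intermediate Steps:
k(P) = ½ + P/14 (k(P) = (P/7 + P/P)/2 = (P*(⅐) + 1)/2 = (P/7 + 1)/2 = (1 + P/7)/2 = ½ + P/14)
-147*(k(-7) + O(12)) = -147*((½ + (1/14)*(-7)) + 12) = -147*((½ - ½) + 12) = -147*(0 + 12) = -147*12 = -1764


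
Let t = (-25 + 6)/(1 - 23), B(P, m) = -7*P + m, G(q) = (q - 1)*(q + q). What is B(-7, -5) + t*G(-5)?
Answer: 1054/11 ≈ 95.818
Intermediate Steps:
G(q) = 2*q*(-1 + q) (G(q) = (-1 + q)*(2*q) = 2*q*(-1 + q))
B(P, m) = m - 7*P
t = 19/22 (t = -19/(-22) = -19*(-1/22) = 19/22 ≈ 0.86364)
B(-7, -5) + t*G(-5) = (-5 - 7*(-7)) + 19*(2*(-5)*(-1 - 5))/22 = (-5 + 49) + 19*(2*(-5)*(-6))/22 = 44 + (19/22)*60 = 44 + 570/11 = 1054/11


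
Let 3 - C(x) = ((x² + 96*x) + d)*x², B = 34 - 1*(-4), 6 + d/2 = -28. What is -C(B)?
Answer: 7254653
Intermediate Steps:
d = -68 (d = -12 + 2*(-28) = -12 - 56 = -68)
B = 38 (B = 34 + 4 = 38)
C(x) = 3 - x²*(-68 + x² + 96*x) (C(x) = 3 - ((x² + 96*x) - 68)*x² = 3 - (-68 + x² + 96*x)*x² = 3 - x²*(-68 + x² + 96*x))
-C(B) = -(3 - 1*38⁴ - 96*38³ + 68*38²) = -(3 - 1*2085136 - 96*54872 + 68*1444) = -(3 - 2085136 - 5267712 + 98192) = -1*(-7254653) = 7254653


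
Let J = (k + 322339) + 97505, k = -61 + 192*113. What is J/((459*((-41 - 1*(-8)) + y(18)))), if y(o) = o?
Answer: -441479/6885 ≈ -64.122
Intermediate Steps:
k = 21635 (k = -61 + 21696 = 21635)
J = 441479 (J = (21635 + 322339) + 97505 = 343974 + 97505 = 441479)
J/((459*((-41 - 1*(-8)) + y(18)))) = 441479/((459*((-41 - 1*(-8)) + 18))) = 441479/((459*((-41 + 8) + 18))) = 441479/((459*(-33 + 18))) = 441479/((459*(-15))) = 441479/(-6885) = 441479*(-1/6885) = -441479/6885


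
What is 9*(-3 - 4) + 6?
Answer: -57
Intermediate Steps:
9*(-3 - 4) + 6 = 9*(-7) + 6 = -63 + 6 = -57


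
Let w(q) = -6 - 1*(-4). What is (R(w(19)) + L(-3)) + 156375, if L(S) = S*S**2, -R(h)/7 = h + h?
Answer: 156376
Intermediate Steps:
w(q) = -2 (w(q) = -6 + 4 = -2)
R(h) = -14*h (R(h) = -7*(h + h) = -14*h)
L(S) = S**3
(R(w(19)) + L(-3)) + 156375 = (-14*(-2) + (-3)**3) + 156375 = (28 - 27) + 156375 = 1 + 156375 = 156376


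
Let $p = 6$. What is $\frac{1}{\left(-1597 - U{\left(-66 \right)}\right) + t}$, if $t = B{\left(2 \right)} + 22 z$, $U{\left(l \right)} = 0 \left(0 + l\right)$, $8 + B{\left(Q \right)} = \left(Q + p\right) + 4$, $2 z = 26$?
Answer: $- \frac{1}{1307} \approx -0.00076511$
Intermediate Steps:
$z = 13$ ($z = \frac{1}{2} \cdot 26 = 13$)
$B{\left(Q \right)} = 2 + Q$ ($B{\left(Q \right)} = -8 + \left(\left(Q + 6\right) + 4\right) = -8 + \left(\left(6 + Q\right) + 4\right) = -8 + \left(10 + Q\right) = 2 + Q$)
$U{\left(l \right)} = 0$ ($U{\left(l \right)} = 0 l = 0$)
$t = 290$ ($t = \left(2 + 2\right) + 22 \cdot 13 = 4 + 286 = 290$)
$\frac{1}{\left(-1597 - U{\left(-66 \right)}\right) + t} = \frac{1}{\left(-1597 - 0\right) + 290} = \frac{1}{\left(-1597 + 0\right) + 290} = \frac{1}{-1597 + 290} = \frac{1}{-1307} = - \frac{1}{1307}$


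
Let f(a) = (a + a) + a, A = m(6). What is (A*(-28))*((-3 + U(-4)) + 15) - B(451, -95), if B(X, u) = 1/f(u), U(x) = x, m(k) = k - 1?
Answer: -319199/285 ≈ -1120.0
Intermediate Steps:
m(k) = -1 + k
A = 5 (A = -1 + 6 = 5)
f(a) = 3*a (f(a) = 2*a + a = 3*a)
B(X, u) = 1/(3*u)
(A*(-28))*((-3 + U(-4)) + 15) - B(451, -95) = (5*(-28))*((-3 - 4) + 15) - 1/(3*(-95)) = -140*(-7 + 15) - (-1)/(3*95) = -140*8 - 1*(-1/285) = -1120 + 1/285 = -319199/285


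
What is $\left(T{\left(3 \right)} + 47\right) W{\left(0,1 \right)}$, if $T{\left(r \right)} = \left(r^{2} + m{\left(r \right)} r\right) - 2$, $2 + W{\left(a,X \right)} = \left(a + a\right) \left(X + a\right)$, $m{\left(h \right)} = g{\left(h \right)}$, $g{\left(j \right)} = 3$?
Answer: $-126$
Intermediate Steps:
$m{\left(h \right)} = 3$
$W{\left(a,X \right)} = -2 + 2 a \left(X + a\right)$ ($W{\left(a,X \right)} = -2 + \left(a + a\right) \left(X + a\right) = -2 + 2 a \left(X + a\right)$)
$T{\left(r \right)} = -2 + r^{2} + 3 r$ ($T{\left(r \right)} = \left(r^{2} + 3 r\right) - 2 = -2 + r^{2} + 3 r$)
$\left(T{\left(3 \right)} + 47\right) W{\left(0,1 \right)} = \left(\left(-2 + 3^{2} + 3 \cdot 3\right) + 47\right) \left(-2 + 2 \cdot 0^{2} + 2 \cdot 1 \cdot 0\right) = \left(\left(-2 + 9 + 9\right) + 47\right) \left(-2 + 2 \cdot 0 + 0\right) = \left(16 + 47\right) \left(-2 + 0 + 0\right) = 63 \left(-2\right) = -126$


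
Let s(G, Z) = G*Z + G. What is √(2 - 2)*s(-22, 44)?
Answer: 0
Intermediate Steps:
s(G, Z) = G + G*Z
√(2 - 2)*s(-22, 44) = √(2 - 2)*(-22*(1 + 44)) = √0*(-22*45) = 0*(-990) = 0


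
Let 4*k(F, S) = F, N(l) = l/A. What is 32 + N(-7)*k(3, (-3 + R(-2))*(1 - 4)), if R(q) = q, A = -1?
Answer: 149/4 ≈ 37.250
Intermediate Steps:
N(l) = -l (N(l) = l/(-1) = l*(-1) = -l)
k(F, S) = F/4
32 + N(-7)*k(3, (-3 + R(-2))*(1 - 4)) = 32 + (-1*(-7))*((¼)*3) = 32 + 7*(¾) = 32 + 21/4 = 149/4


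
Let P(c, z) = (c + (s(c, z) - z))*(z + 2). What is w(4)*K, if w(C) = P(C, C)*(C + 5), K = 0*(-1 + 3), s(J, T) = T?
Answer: 0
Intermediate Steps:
P(c, z) = c*(2 + z) (P(c, z) = (c + (z - z))*(z + 2) = (c + 0)*(2 + z) = c*(2 + z))
K = 0 (K = 0*2 = 0)
w(C) = C*(2 + C)*(5 + C) (w(C) = (C*(2 + C))*(C + 5) = (C*(2 + C))*(5 + C) = C*(2 + C)*(5 + C))
w(4)*K = (4*(2 + 4)*(5 + 4))*0 = (4*6*9)*0 = 216*0 = 0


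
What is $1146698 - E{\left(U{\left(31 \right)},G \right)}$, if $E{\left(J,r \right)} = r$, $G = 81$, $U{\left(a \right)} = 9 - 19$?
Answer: $1146617$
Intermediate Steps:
$U{\left(a \right)} = -10$ ($U{\left(a \right)} = 9 - 19 = -10$)
$1146698 - E{\left(U{\left(31 \right)},G \right)} = 1146698 - 81 = 1146617$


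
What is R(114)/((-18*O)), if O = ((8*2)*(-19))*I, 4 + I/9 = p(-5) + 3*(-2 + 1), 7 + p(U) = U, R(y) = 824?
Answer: -103/116964 ≈ -0.00088061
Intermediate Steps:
p(U) = -7 + U
I = -171 (I = -36 + 9*((-7 - 5) + 3*(-2 + 1)) = -36 + 9*(-12 + 3*(-1)) = -36 + 9*(-12 - 3) = -36 + 9*(-15) = -36 - 135 = -171)
O = 51984 (O = ((8*2)*(-19))*(-171) = (16*(-19))*(-171) = -304*(-171) = 51984)
R(114)/((-18*O)) = 824/((-18*51984)) = 824/(-935712) = 824*(-1/935712) = -103/116964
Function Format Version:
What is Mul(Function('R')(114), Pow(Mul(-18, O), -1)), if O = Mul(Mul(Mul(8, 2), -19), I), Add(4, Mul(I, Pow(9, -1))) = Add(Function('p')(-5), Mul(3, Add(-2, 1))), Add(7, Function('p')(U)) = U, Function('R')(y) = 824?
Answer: Rational(-103, 116964) ≈ -0.00088061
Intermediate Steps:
Function('p')(U) = Add(-7, U)
I = -171 (I = Add(-36, Mul(9, Add(Add(-7, -5), Mul(3, Add(-2, 1))))) = Add(-36, Mul(9, Add(-12, Mul(3, -1)))) = Add(-36, Mul(9, Add(-12, -3))) = Add(-36, Mul(9, -15)) = Add(-36, -135) = -171)
O = 51984 (O = Mul(Mul(Mul(8, 2), -19), -171) = Mul(Mul(16, -19), -171) = Mul(-304, -171) = 51984)
Mul(Function('R')(114), Pow(Mul(-18, O), -1)) = Mul(824, Pow(Mul(-18, 51984), -1)) = Mul(824, Pow(-935712, -1)) = Mul(824, Rational(-1, 935712)) = Rational(-103, 116964)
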